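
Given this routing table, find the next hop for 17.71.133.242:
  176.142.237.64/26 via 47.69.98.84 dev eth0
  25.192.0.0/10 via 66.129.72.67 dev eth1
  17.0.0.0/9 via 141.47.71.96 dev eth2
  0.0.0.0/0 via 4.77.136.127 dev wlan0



Longest prefix match for 17.71.133.242:
  /26 176.142.237.64: no
  /10 25.192.0.0: no
  /9 17.0.0.0: MATCH
  /0 0.0.0.0: MATCH
Selected: next-hop 141.47.71.96 via eth2 (matched /9)


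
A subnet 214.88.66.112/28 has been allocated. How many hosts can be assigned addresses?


Host bits = 32 - 28 = 4
Total addresses = 2^4 = 16
Usable = total - 2 (network and broadcast)
Usable hosts: 14


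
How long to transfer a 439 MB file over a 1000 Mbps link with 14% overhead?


Effective throughput = 1000 * (1 - 14/100) = 860 Mbps
File size in Mb = 439 * 8 = 3512 Mb
Time = 3512 / 860
Time = 4.0837 seconds


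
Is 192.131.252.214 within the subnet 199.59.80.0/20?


Subnet network: 199.59.80.0
Test IP AND mask: 192.131.240.0
No, 192.131.252.214 is not in 199.59.80.0/20


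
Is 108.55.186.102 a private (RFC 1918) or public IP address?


RFC 1918 private ranges:
  10.0.0.0/8 (10.0.0.0 - 10.255.255.255)
  172.16.0.0/12 (172.16.0.0 - 172.31.255.255)
  192.168.0.0/16 (192.168.0.0 - 192.168.255.255)
Public (not in any RFC 1918 range)


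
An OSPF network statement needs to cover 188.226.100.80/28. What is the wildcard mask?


Subnet mask: 255.255.255.240
Wildcard = 255.255.255.255 - subnet mask
255 - 255 = 0
255 - 255 = 0
255 - 255 = 0
255 - 240 = 15
Wildcard: 0.0.0.15


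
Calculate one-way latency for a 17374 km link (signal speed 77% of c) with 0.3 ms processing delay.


Speed = 0.77 * 3e5 km/s = 231000 km/s
Propagation delay = 17374 / 231000 = 0.0752 s = 75.2121 ms
Processing delay = 0.3 ms
Total one-way latency = 75.5121 ms


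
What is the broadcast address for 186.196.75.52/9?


Network: 186.128.0.0/9
Host bits = 23
Set all host bits to 1:
Broadcast: 186.255.255.255


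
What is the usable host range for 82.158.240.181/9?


Network: 82.128.0.0
Broadcast: 82.255.255.255
First usable = network + 1
Last usable = broadcast - 1
Range: 82.128.0.1 to 82.255.255.254


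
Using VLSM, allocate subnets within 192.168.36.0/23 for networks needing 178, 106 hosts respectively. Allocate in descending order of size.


178 hosts -> /24 (254 usable): 192.168.36.0/24
106 hosts -> /25 (126 usable): 192.168.37.0/25
Allocation: 192.168.36.0/24 (178 hosts, 254 usable); 192.168.37.0/25 (106 hosts, 126 usable)


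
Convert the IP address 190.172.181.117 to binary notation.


190 = 10111110
172 = 10101100
181 = 10110101
117 = 01110101
Binary: 10111110.10101100.10110101.01110101


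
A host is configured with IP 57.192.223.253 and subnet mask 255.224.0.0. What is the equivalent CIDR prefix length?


Binary: 11111111.11100000.00000000.00000000
Count leading 1s
Prefix: /11


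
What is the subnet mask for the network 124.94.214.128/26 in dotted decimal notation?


/26 means 26 network bits, 6 host bits
Binary: 11111111111111111111111111000000
Mask: 255.255.255.192


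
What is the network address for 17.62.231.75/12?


IP:   00010001.00111110.11100111.01001011
Mask: 11111111.11110000.00000000.00000000
AND operation:
Net:  00010001.00110000.00000000.00000000
Network: 17.48.0.0/12


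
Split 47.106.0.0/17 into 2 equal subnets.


New prefix = 17 + 1 = 18
Each subnet has 16384 addresses
  47.106.0.0/18
  47.106.64.0/18
Subnets: 47.106.0.0/18, 47.106.64.0/18


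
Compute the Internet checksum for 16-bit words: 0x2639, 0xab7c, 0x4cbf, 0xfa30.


Sum all words (with carry folding):
+ 0x2639 = 0x2639
+ 0xab7c = 0xd1b5
+ 0x4cbf = 0x1e75
+ 0xfa30 = 0x18a6
One's complement: ~0x18a6
Checksum = 0xe759


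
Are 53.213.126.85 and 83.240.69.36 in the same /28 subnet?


Mask: 255.255.255.240
53.213.126.85 AND mask = 53.213.126.80
83.240.69.36 AND mask = 83.240.69.32
No, different subnets (53.213.126.80 vs 83.240.69.32)


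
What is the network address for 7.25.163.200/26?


IP:   00000111.00011001.10100011.11001000
Mask: 11111111.11111111.11111111.11000000
AND operation:
Net:  00000111.00011001.10100011.11000000
Network: 7.25.163.192/26


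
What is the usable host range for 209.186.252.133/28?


Network: 209.186.252.128
Broadcast: 209.186.252.143
First usable = network + 1
Last usable = broadcast - 1
Range: 209.186.252.129 to 209.186.252.142


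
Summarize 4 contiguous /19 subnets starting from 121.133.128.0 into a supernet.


Original prefix: /19
Number of subnets: 4 = 2^2
New prefix = 19 - 2 = 17
Supernet: 121.133.128.0/17


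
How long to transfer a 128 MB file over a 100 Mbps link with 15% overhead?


Effective throughput = 100 * (1 - 15/100) = 85 Mbps
File size in Mb = 128 * 8 = 1024 Mb
Time = 1024 / 85
Time = 12.0471 seconds


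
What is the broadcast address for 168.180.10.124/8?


Network: 168.0.0.0/8
Host bits = 24
Set all host bits to 1:
Broadcast: 168.255.255.255


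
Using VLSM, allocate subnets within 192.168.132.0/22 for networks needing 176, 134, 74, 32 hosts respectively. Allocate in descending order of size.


176 hosts -> /24 (254 usable): 192.168.132.0/24
134 hosts -> /24 (254 usable): 192.168.133.0/24
74 hosts -> /25 (126 usable): 192.168.134.0/25
32 hosts -> /26 (62 usable): 192.168.134.128/26
Allocation: 192.168.132.0/24 (176 hosts, 254 usable); 192.168.133.0/24 (134 hosts, 254 usable); 192.168.134.0/25 (74 hosts, 126 usable); 192.168.134.128/26 (32 hosts, 62 usable)


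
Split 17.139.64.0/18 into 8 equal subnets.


New prefix = 18 + 3 = 21
Each subnet has 2048 addresses
  17.139.64.0/21
  17.139.72.0/21
  17.139.80.0/21
  17.139.88.0/21
  17.139.96.0/21
  17.139.104.0/21
  17.139.112.0/21
  17.139.120.0/21
Subnets: 17.139.64.0/21, 17.139.72.0/21, 17.139.80.0/21, 17.139.88.0/21, 17.139.96.0/21, 17.139.104.0/21, 17.139.112.0/21, 17.139.120.0/21


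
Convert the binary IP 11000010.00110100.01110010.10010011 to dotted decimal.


11000010 = 194
00110100 = 52
01110010 = 114
10010011 = 147
IP: 194.52.114.147


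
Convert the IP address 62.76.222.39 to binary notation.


62 = 00111110
76 = 01001100
222 = 11011110
39 = 00100111
Binary: 00111110.01001100.11011110.00100111


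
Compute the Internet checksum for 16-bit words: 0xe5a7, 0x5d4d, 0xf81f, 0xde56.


Sum all words (with carry folding):
+ 0xe5a7 = 0xe5a7
+ 0x5d4d = 0x42f5
+ 0xf81f = 0x3b15
+ 0xde56 = 0x196c
One's complement: ~0x196c
Checksum = 0xe693


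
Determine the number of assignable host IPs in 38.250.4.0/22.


Host bits = 32 - 22 = 10
Total addresses = 2^10 = 1024
Usable = total - 2 (network and broadcast)
Usable hosts: 1022


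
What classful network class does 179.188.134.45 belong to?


First octet: 179
Binary: 10110011
10xxxxxx -> Class B (128-191)
Class B, default mask 255.255.0.0 (/16)


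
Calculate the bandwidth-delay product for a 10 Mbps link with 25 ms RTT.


BDP = bandwidth * RTT
= 10 Mbps * 25 ms
= 10 * 1e6 * 25 / 1000 bits
= 250000 bits
= 31250 bytes
= 30.5176 KB
BDP = 250000 bits (31250 bytes)


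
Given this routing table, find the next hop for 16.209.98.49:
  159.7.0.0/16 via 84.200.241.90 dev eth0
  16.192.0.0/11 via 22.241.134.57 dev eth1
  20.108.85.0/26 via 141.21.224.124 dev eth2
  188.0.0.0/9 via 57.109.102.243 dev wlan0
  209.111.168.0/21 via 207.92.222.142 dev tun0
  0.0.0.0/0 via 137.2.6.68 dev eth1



Longest prefix match for 16.209.98.49:
  /16 159.7.0.0: no
  /11 16.192.0.0: MATCH
  /26 20.108.85.0: no
  /9 188.0.0.0: no
  /21 209.111.168.0: no
  /0 0.0.0.0: MATCH
Selected: next-hop 22.241.134.57 via eth1 (matched /11)


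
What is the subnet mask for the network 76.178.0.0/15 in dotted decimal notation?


/15 means 15 network bits, 17 host bits
Binary: 11111111111111100000000000000000
Mask: 255.254.0.0


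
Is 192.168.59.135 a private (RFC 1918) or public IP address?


RFC 1918 private ranges:
  10.0.0.0/8 (10.0.0.0 - 10.255.255.255)
  172.16.0.0/12 (172.16.0.0 - 172.31.255.255)
  192.168.0.0/16 (192.168.0.0 - 192.168.255.255)
Private (in 192.168.0.0/16)


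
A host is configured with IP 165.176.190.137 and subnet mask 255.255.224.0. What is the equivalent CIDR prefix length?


Binary: 11111111.11111111.11100000.00000000
Count leading 1s
Prefix: /19


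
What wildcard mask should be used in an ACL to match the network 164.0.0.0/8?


Subnet mask: 255.0.0.0
Wildcard = 255.255.255.255 - subnet mask
255 - 255 = 0
255 - 0 = 255
255 - 0 = 255
255 - 0 = 255
Wildcard: 0.255.255.255


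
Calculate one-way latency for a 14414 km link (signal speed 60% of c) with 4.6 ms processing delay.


Speed = 0.6 * 3e5 km/s = 180000 km/s
Propagation delay = 14414 / 180000 = 0.0801 s = 80.0778 ms
Processing delay = 4.6 ms
Total one-way latency = 84.6778 ms


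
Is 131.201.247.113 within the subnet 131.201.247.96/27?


Subnet network: 131.201.247.96
Test IP AND mask: 131.201.247.96
Yes, 131.201.247.113 is in 131.201.247.96/27


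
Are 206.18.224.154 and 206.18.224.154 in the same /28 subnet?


Mask: 255.255.255.240
206.18.224.154 AND mask = 206.18.224.144
206.18.224.154 AND mask = 206.18.224.144
Yes, same subnet (206.18.224.144)


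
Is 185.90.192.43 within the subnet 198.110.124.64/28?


Subnet network: 198.110.124.64
Test IP AND mask: 185.90.192.32
No, 185.90.192.43 is not in 198.110.124.64/28


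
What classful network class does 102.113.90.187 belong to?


First octet: 102
Binary: 01100110
0xxxxxxx -> Class A (1-126)
Class A, default mask 255.0.0.0 (/8)


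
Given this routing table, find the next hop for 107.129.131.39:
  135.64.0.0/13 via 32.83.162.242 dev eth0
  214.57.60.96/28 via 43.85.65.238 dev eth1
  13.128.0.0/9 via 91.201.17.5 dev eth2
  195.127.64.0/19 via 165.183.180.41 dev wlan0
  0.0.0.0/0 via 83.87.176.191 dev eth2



Longest prefix match for 107.129.131.39:
  /13 135.64.0.0: no
  /28 214.57.60.96: no
  /9 13.128.0.0: no
  /19 195.127.64.0: no
  /0 0.0.0.0: MATCH
Selected: next-hop 83.87.176.191 via eth2 (matched /0)


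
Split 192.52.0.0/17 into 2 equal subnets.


New prefix = 17 + 1 = 18
Each subnet has 16384 addresses
  192.52.0.0/18
  192.52.64.0/18
Subnets: 192.52.0.0/18, 192.52.64.0/18


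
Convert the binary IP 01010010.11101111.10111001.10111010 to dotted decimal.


01010010 = 82
11101111 = 239
10111001 = 185
10111010 = 186
IP: 82.239.185.186


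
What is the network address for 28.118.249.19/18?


IP:   00011100.01110110.11111001.00010011
Mask: 11111111.11111111.11000000.00000000
AND operation:
Net:  00011100.01110110.11000000.00000000
Network: 28.118.192.0/18


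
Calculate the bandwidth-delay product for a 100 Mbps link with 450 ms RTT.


BDP = bandwidth * RTT
= 100 Mbps * 450 ms
= 100 * 1e6 * 450 / 1000 bits
= 45000000 bits
= 5625000 bytes
= 5493.1641 KB
BDP = 45000000 bits (5625000 bytes)


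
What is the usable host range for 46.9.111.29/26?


Network: 46.9.111.0
Broadcast: 46.9.111.63
First usable = network + 1
Last usable = broadcast - 1
Range: 46.9.111.1 to 46.9.111.62


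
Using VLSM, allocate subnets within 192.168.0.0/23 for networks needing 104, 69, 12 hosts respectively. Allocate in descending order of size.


104 hosts -> /25 (126 usable): 192.168.0.0/25
69 hosts -> /25 (126 usable): 192.168.0.128/25
12 hosts -> /28 (14 usable): 192.168.1.0/28
Allocation: 192.168.0.0/25 (104 hosts, 126 usable); 192.168.0.128/25 (69 hosts, 126 usable); 192.168.1.0/28 (12 hosts, 14 usable)


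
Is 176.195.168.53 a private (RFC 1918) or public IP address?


RFC 1918 private ranges:
  10.0.0.0/8 (10.0.0.0 - 10.255.255.255)
  172.16.0.0/12 (172.16.0.0 - 172.31.255.255)
  192.168.0.0/16 (192.168.0.0 - 192.168.255.255)
Public (not in any RFC 1918 range)


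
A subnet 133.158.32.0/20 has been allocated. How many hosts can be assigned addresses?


Host bits = 32 - 20 = 12
Total addresses = 2^12 = 4096
Usable = total - 2 (network and broadcast)
Usable hosts: 4094


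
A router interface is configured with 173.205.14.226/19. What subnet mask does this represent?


/19 means 19 network bits, 13 host bits
Binary: 11111111111111111110000000000000
Mask: 255.255.224.0


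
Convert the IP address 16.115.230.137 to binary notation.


16 = 00010000
115 = 01110011
230 = 11100110
137 = 10001001
Binary: 00010000.01110011.11100110.10001001


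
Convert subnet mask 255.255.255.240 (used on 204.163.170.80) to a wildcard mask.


Subnet mask: 255.255.255.240
Wildcard = 255.255.255.255 - subnet mask
255 - 255 = 0
255 - 255 = 0
255 - 255 = 0
255 - 240 = 15
Wildcard: 0.0.0.15


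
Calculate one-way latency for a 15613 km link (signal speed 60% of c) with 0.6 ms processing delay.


Speed = 0.6 * 3e5 km/s = 180000 km/s
Propagation delay = 15613 / 180000 = 0.0867 s = 86.7389 ms
Processing delay = 0.6 ms
Total one-way latency = 87.3389 ms


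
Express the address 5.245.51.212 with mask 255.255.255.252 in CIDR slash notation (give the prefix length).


Binary: 11111111.11111111.11111111.11111100
Count leading 1s
Prefix: /30


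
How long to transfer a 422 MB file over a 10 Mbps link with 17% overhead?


Effective throughput = 10 * (1 - 17/100) = 8.3 Mbps
File size in Mb = 422 * 8 = 3376 Mb
Time = 3376 / 8.3
Time = 406.747 seconds


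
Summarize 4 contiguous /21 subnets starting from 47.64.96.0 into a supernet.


Original prefix: /21
Number of subnets: 4 = 2^2
New prefix = 21 - 2 = 19
Supernet: 47.64.96.0/19


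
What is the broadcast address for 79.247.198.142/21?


Network: 79.247.192.0/21
Host bits = 11
Set all host bits to 1:
Broadcast: 79.247.199.255


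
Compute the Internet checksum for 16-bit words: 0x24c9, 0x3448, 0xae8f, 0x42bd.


Sum all words (with carry folding):
+ 0x24c9 = 0x24c9
+ 0x3448 = 0x5911
+ 0xae8f = 0x07a1
+ 0x42bd = 0x4a5e
One's complement: ~0x4a5e
Checksum = 0xb5a1


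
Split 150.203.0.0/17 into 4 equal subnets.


New prefix = 17 + 2 = 19
Each subnet has 8192 addresses
  150.203.0.0/19
  150.203.32.0/19
  150.203.64.0/19
  150.203.96.0/19
Subnets: 150.203.0.0/19, 150.203.32.0/19, 150.203.64.0/19, 150.203.96.0/19


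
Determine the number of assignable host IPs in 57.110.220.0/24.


Host bits = 32 - 24 = 8
Total addresses = 2^8 = 256
Usable = total - 2 (network and broadcast)
Usable hosts: 254


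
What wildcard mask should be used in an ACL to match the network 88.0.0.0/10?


Subnet mask: 255.192.0.0
Wildcard = 255.255.255.255 - subnet mask
255 - 255 = 0
255 - 192 = 63
255 - 0 = 255
255 - 0 = 255
Wildcard: 0.63.255.255


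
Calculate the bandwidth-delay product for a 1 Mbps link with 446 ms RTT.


BDP = bandwidth * RTT
= 1 Mbps * 446 ms
= 1 * 1e6 * 446 / 1000 bits
= 446000 bits
= 55750 bytes
= 54.4434 KB
BDP = 446000 bits (55750 bytes)


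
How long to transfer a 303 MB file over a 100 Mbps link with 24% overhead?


Effective throughput = 100 * (1 - 24/100) = 76 Mbps
File size in Mb = 303 * 8 = 2424 Mb
Time = 2424 / 76
Time = 31.8947 seconds


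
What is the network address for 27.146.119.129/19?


IP:   00011011.10010010.01110111.10000001
Mask: 11111111.11111111.11100000.00000000
AND operation:
Net:  00011011.10010010.01100000.00000000
Network: 27.146.96.0/19


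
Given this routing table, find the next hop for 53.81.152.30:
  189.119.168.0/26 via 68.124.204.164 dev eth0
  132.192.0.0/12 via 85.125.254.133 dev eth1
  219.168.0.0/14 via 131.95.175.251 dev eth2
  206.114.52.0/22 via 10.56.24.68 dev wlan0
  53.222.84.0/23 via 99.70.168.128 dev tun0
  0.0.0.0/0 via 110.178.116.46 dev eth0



Longest prefix match for 53.81.152.30:
  /26 189.119.168.0: no
  /12 132.192.0.0: no
  /14 219.168.0.0: no
  /22 206.114.52.0: no
  /23 53.222.84.0: no
  /0 0.0.0.0: MATCH
Selected: next-hop 110.178.116.46 via eth0 (matched /0)


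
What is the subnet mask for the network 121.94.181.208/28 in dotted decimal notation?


/28 means 28 network bits, 4 host bits
Binary: 11111111111111111111111111110000
Mask: 255.255.255.240


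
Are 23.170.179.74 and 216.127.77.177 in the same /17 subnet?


Mask: 255.255.128.0
23.170.179.74 AND mask = 23.170.128.0
216.127.77.177 AND mask = 216.127.0.0
No, different subnets (23.170.128.0 vs 216.127.0.0)


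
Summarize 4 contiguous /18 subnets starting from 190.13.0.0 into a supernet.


Original prefix: /18
Number of subnets: 4 = 2^2
New prefix = 18 - 2 = 16
Supernet: 190.13.0.0/16


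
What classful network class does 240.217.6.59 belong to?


First octet: 240
Binary: 11110000
1111xxxx -> Class E (240-255)
Class E (reserved), default mask N/A


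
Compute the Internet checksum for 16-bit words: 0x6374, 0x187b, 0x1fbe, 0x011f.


Sum all words (with carry folding):
+ 0x6374 = 0x6374
+ 0x187b = 0x7bef
+ 0x1fbe = 0x9bad
+ 0x011f = 0x9ccc
One's complement: ~0x9ccc
Checksum = 0x6333


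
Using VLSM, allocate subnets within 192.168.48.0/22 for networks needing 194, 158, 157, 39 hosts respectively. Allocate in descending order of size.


194 hosts -> /24 (254 usable): 192.168.48.0/24
158 hosts -> /24 (254 usable): 192.168.49.0/24
157 hosts -> /24 (254 usable): 192.168.50.0/24
39 hosts -> /26 (62 usable): 192.168.51.0/26
Allocation: 192.168.48.0/24 (194 hosts, 254 usable); 192.168.49.0/24 (158 hosts, 254 usable); 192.168.50.0/24 (157 hosts, 254 usable); 192.168.51.0/26 (39 hosts, 62 usable)


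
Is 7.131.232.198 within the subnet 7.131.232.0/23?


Subnet network: 7.131.232.0
Test IP AND mask: 7.131.232.0
Yes, 7.131.232.198 is in 7.131.232.0/23


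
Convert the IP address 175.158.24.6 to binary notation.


175 = 10101111
158 = 10011110
24 = 00011000
6 = 00000110
Binary: 10101111.10011110.00011000.00000110


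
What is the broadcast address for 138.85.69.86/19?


Network: 138.85.64.0/19
Host bits = 13
Set all host bits to 1:
Broadcast: 138.85.95.255


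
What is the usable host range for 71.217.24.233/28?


Network: 71.217.24.224
Broadcast: 71.217.24.239
First usable = network + 1
Last usable = broadcast - 1
Range: 71.217.24.225 to 71.217.24.238


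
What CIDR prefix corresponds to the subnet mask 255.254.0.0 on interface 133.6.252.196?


Binary: 11111111.11111110.00000000.00000000
Count leading 1s
Prefix: /15


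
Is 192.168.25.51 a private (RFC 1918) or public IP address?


RFC 1918 private ranges:
  10.0.0.0/8 (10.0.0.0 - 10.255.255.255)
  172.16.0.0/12 (172.16.0.0 - 172.31.255.255)
  192.168.0.0/16 (192.168.0.0 - 192.168.255.255)
Private (in 192.168.0.0/16)


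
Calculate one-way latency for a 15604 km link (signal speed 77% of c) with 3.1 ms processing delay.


Speed = 0.77 * 3e5 km/s = 231000 km/s
Propagation delay = 15604 / 231000 = 0.0675 s = 67.5498 ms
Processing delay = 3.1 ms
Total one-way latency = 70.6498 ms


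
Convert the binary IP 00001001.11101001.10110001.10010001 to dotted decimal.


00001001 = 9
11101001 = 233
10110001 = 177
10010001 = 145
IP: 9.233.177.145


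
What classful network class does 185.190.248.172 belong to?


First octet: 185
Binary: 10111001
10xxxxxx -> Class B (128-191)
Class B, default mask 255.255.0.0 (/16)


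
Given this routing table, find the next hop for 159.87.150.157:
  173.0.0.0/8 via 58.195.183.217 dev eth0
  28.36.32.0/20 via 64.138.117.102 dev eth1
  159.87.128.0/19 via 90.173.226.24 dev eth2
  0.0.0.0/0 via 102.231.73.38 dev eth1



Longest prefix match for 159.87.150.157:
  /8 173.0.0.0: no
  /20 28.36.32.0: no
  /19 159.87.128.0: MATCH
  /0 0.0.0.0: MATCH
Selected: next-hop 90.173.226.24 via eth2 (matched /19)


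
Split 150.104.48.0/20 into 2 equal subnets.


New prefix = 20 + 1 = 21
Each subnet has 2048 addresses
  150.104.48.0/21
  150.104.56.0/21
Subnets: 150.104.48.0/21, 150.104.56.0/21


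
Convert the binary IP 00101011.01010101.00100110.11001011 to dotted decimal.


00101011 = 43
01010101 = 85
00100110 = 38
11001011 = 203
IP: 43.85.38.203


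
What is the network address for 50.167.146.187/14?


IP:   00110010.10100111.10010010.10111011
Mask: 11111111.11111100.00000000.00000000
AND operation:
Net:  00110010.10100100.00000000.00000000
Network: 50.164.0.0/14


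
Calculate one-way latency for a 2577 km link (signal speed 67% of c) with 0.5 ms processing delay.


Speed = 0.67 * 3e5 km/s = 201000 km/s
Propagation delay = 2577 / 201000 = 0.0128 s = 12.8209 ms
Processing delay = 0.5 ms
Total one-way latency = 13.3209 ms


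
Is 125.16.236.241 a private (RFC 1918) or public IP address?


RFC 1918 private ranges:
  10.0.0.0/8 (10.0.0.0 - 10.255.255.255)
  172.16.0.0/12 (172.16.0.0 - 172.31.255.255)
  192.168.0.0/16 (192.168.0.0 - 192.168.255.255)
Public (not in any RFC 1918 range)


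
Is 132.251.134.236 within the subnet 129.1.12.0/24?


Subnet network: 129.1.12.0
Test IP AND mask: 132.251.134.0
No, 132.251.134.236 is not in 129.1.12.0/24


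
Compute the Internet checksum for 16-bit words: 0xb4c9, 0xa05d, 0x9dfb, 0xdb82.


Sum all words (with carry folding):
+ 0xb4c9 = 0xb4c9
+ 0xa05d = 0x5527
+ 0x9dfb = 0xf322
+ 0xdb82 = 0xcea5
One's complement: ~0xcea5
Checksum = 0x315a


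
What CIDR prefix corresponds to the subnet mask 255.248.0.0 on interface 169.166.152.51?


Binary: 11111111.11111000.00000000.00000000
Count leading 1s
Prefix: /13


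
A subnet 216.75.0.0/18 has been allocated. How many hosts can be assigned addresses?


Host bits = 32 - 18 = 14
Total addresses = 2^14 = 16384
Usable = total - 2 (network and broadcast)
Usable hosts: 16382


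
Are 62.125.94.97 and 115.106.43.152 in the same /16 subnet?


Mask: 255.255.0.0
62.125.94.97 AND mask = 62.125.0.0
115.106.43.152 AND mask = 115.106.0.0
No, different subnets (62.125.0.0 vs 115.106.0.0)


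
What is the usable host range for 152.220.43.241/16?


Network: 152.220.0.0
Broadcast: 152.220.255.255
First usable = network + 1
Last usable = broadcast - 1
Range: 152.220.0.1 to 152.220.255.254


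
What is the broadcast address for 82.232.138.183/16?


Network: 82.232.0.0/16
Host bits = 16
Set all host bits to 1:
Broadcast: 82.232.255.255


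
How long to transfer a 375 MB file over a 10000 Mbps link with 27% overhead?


Effective throughput = 10000 * (1 - 27/100) = 7300 Mbps
File size in Mb = 375 * 8 = 3000 Mb
Time = 3000 / 7300
Time = 0.411 seconds


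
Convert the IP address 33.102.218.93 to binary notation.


33 = 00100001
102 = 01100110
218 = 11011010
93 = 01011101
Binary: 00100001.01100110.11011010.01011101


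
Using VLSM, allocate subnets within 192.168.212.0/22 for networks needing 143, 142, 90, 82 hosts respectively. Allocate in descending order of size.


143 hosts -> /24 (254 usable): 192.168.212.0/24
142 hosts -> /24 (254 usable): 192.168.213.0/24
90 hosts -> /25 (126 usable): 192.168.214.0/25
82 hosts -> /25 (126 usable): 192.168.214.128/25
Allocation: 192.168.212.0/24 (143 hosts, 254 usable); 192.168.213.0/24 (142 hosts, 254 usable); 192.168.214.0/25 (90 hosts, 126 usable); 192.168.214.128/25 (82 hosts, 126 usable)


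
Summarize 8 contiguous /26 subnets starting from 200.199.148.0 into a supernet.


Original prefix: /26
Number of subnets: 8 = 2^3
New prefix = 26 - 3 = 23
Supernet: 200.199.148.0/23


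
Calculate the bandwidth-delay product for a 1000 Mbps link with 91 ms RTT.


BDP = bandwidth * RTT
= 1000 Mbps * 91 ms
= 1000 * 1e6 * 91 / 1000 bits
= 91000000 bits
= 11375000 bytes
= 11108.3984 KB
BDP = 91000000 bits (11375000 bytes)


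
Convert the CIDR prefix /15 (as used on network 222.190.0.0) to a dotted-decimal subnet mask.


/15 means 15 network bits, 17 host bits
Binary: 11111111111111100000000000000000
Mask: 255.254.0.0


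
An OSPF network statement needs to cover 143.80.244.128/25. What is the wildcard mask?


Subnet mask: 255.255.255.128
Wildcard = 255.255.255.255 - subnet mask
255 - 255 = 0
255 - 255 = 0
255 - 255 = 0
255 - 128 = 127
Wildcard: 0.0.0.127


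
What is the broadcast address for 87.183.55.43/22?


Network: 87.183.52.0/22
Host bits = 10
Set all host bits to 1:
Broadcast: 87.183.55.255


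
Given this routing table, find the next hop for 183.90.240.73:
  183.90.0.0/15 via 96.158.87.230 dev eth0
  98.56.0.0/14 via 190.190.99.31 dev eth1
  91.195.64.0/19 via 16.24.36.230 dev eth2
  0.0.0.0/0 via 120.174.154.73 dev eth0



Longest prefix match for 183.90.240.73:
  /15 183.90.0.0: MATCH
  /14 98.56.0.0: no
  /19 91.195.64.0: no
  /0 0.0.0.0: MATCH
Selected: next-hop 96.158.87.230 via eth0 (matched /15)


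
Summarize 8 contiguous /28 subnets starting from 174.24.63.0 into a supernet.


Original prefix: /28
Number of subnets: 8 = 2^3
New prefix = 28 - 3 = 25
Supernet: 174.24.63.0/25


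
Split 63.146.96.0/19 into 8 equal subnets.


New prefix = 19 + 3 = 22
Each subnet has 1024 addresses
  63.146.96.0/22
  63.146.100.0/22
  63.146.104.0/22
  63.146.108.0/22
  63.146.112.0/22
  63.146.116.0/22
  63.146.120.0/22
  63.146.124.0/22
Subnets: 63.146.96.0/22, 63.146.100.0/22, 63.146.104.0/22, 63.146.108.0/22, 63.146.112.0/22, 63.146.116.0/22, 63.146.120.0/22, 63.146.124.0/22


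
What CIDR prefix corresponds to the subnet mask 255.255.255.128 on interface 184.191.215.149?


Binary: 11111111.11111111.11111111.10000000
Count leading 1s
Prefix: /25


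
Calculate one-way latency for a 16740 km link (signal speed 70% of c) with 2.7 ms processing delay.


Speed = 0.7 * 3e5 km/s = 210000 km/s
Propagation delay = 16740 / 210000 = 0.0797 s = 79.7143 ms
Processing delay = 2.7 ms
Total one-way latency = 82.4143 ms


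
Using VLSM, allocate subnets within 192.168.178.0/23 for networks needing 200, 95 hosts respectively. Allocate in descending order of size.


200 hosts -> /24 (254 usable): 192.168.178.0/24
95 hosts -> /25 (126 usable): 192.168.179.0/25
Allocation: 192.168.178.0/24 (200 hosts, 254 usable); 192.168.179.0/25 (95 hosts, 126 usable)


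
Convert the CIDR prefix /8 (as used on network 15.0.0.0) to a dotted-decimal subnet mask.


/8 means 8 network bits, 24 host bits
Binary: 11111111000000000000000000000000
Mask: 255.0.0.0


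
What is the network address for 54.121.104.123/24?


IP:   00110110.01111001.01101000.01111011
Mask: 11111111.11111111.11111111.00000000
AND operation:
Net:  00110110.01111001.01101000.00000000
Network: 54.121.104.0/24


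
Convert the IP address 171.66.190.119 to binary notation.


171 = 10101011
66 = 01000010
190 = 10111110
119 = 01110111
Binary: 10101011.01000010.10111110.01110111


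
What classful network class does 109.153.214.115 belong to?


First octet: 109
Binary: 01101101
0xxxxxxx -> Class A (1-126)
Class A, default mask 255.0.0.0 (/8)


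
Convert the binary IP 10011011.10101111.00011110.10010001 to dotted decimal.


10011011 = 155
10101111 = 175
00011110 = 30
10010001 = 145
IP: 155.175.30.145


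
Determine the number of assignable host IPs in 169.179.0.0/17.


Host bits = 32 - 17 = 15
Total addresses = 2^15 = 32768
Usable = total - 2 (network and broadcast)
Usable hosts: 32766


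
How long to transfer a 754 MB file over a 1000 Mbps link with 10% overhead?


Effective throughput = 1000 * (1 - 10/100) = 900 Mbps
File size in Mb = 754 * 8 = 6032 Mb
Time = 6032 / 900
Time = 6.7022 seconds


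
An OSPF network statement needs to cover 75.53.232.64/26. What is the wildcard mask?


Subnet mask: 255.255.255.192
Wildcard = 255.255.255.255 - subnet mask
255 - 255 = 0
255 - 255 = 0
255 - 255 = 0
255 - 192 = 63
Wildcard: 0.0.0.63


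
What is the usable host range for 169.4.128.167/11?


Network: 169.0.0.0
Broadcast: 169.31.255.255
First usable = network + 1
Last usable = broadcast - 1
Range: 169.0.0.1 to 169.31.255.254


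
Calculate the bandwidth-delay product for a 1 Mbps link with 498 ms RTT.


BDP = bandwidth * RTT
= 1 Mbps * 498 ms
= 1 * 1e6 * 498 / 1000 bits
= 498000 bits
= 62250 bytes
= 60.791 KB
BDP = 498000 bits (62250 bytes)


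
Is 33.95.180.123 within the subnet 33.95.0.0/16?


Subnet network: 33.95.0.0
Test IP AND mask: 33.95.0.0
Yes, 33.95.180.123 is in 33.95.0.0/16


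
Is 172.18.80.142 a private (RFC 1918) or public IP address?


RFC 1918 private ranges:
  10.0.0.0/8 (10.0.0.0 - 10.255.255.255)
  172.16.0.0/12 (172.16.0.0 - 172.31.255.255)
  192.168.0.0/16 (192.168.0.0 - 192.168.255.255)
Private (in 172.16.0.0/12)


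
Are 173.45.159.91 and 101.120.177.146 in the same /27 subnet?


Mask: 255.255.255.224
173.45.159.91 AND mask = 173.45.159.64
101.120.177.146 AND mask = 101.120.177.128
No, different subnets (173.45.159.64 vs 101.120.177.128)


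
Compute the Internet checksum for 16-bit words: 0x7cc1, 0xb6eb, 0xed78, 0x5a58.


Sum all words (with carry folding):
+ 0x7cc1 = 0x7cc1
+ 0xb6eb = 0x33ad
+ 0xed78 = 0x2126
+ 0x5a58 = 0x7b7e
One's complement: ~0x7b7e
Checksum = 0x8481


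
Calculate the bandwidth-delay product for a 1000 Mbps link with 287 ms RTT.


BDP = bandwidth * RTT
= 1000 Mbps * 287 ms
= 1000 * 1e6 * 287 / 1000 bits
= 287000000 bits
= 35875000 bytes
= 35034.1797 KB
BDP = 287000000 bits (35875000 bytes)


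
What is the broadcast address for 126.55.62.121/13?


Network: 126.48.0.0/13
Host bits = 19
Set all host bits to 1:
Broadcast: 126.55.255.255


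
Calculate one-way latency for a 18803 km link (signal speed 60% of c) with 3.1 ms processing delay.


Speed = 0.6 * 3e5 km/s = 180000 km/s
Propagation delay = 18803 / 180000 = 0.1045 s = 104.4611 ms
Processing delay = 3.1 ms
Total one-way latency = 107.5611 ms


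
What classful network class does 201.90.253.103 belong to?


First octet: 201
Binary: 11001001
110xxxxx -> Class C (192-223)
Class C, default mask 255.255.255.0 (/24)


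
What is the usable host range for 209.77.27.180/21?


Network: 209.77.24.0
Broadcast: 209.77.31.255
First usable = network + 1
Last usable = broadcast - 1
Range: 209.77.24.1 to 209.77.31.254


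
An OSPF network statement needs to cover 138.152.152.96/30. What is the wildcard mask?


Subnet mask: 255.255.255.252
Wildcard = 255.255.255.255 - subnet mask
255 - 255 = 0
255 - 255 = 0
255 - 255 = 0
255 - 252 = 3
Wildcard: 0.0.0.3


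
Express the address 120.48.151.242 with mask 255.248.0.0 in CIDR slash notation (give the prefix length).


Binary: 11111111.11111000.00000000.00000000
Count leading 1s
Prefix: /13


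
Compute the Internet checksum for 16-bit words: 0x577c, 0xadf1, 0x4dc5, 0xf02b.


Sum all words (with carry folding):
+ 0x577c = 0x577c
+ 0xadf1 = 0x056e
+ 0x4dc5 = 0x5333
+ 0xf02b = 0x435f
One's complement: ~0x435f
Checksum = 0xbca0


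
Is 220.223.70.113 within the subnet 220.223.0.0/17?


Subnet network: 220.223.0.0
Test IP AND mask: 220.223.0.0
Yes, 220.223.70.113 is in 220.223.0.0/17


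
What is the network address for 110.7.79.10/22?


IP:   01101110.00000111.01001111.00001010
Mask: 11111111.11111111.11111100.00000000
AND operation:
Net:  01101110.00000111.01001100.00000000
Network: 110.7.76.0/22


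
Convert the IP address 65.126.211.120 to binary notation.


65 = 01000001
126 = 01111110
211 = 11010011
120 = 01111000
Binary: 01000001.01111110.11010011.01111000


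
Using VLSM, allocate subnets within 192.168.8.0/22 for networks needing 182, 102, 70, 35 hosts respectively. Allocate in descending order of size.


182 hosts -> /24 (254 usable): 192.168.8.0/24
102 hosts -> /25 (126 usable): 192.168.9.0/25
70 hosts -> /25 (126 usable): 192.168.9.128/25
35 hosts -> /26 (62 usable): 192.168.10.0/26
Allocation: 192.168.8.0/24 (182 hosts, 254 usable); 192.168.9.0/25 (102 hosts, 126 usable); 192.168.9.128/25 (70 hosts, 126 usable); 192.168.10.0/26 (35 hosts, 62 usable)


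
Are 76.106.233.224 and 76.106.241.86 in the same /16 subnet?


Mask: 255.255.0.0
76.106.233.224 AND mask = 76.106.0.0
76.106.241.86 AND mask = 76.106.0.0
Yes, same subnet (76.106.0.0)


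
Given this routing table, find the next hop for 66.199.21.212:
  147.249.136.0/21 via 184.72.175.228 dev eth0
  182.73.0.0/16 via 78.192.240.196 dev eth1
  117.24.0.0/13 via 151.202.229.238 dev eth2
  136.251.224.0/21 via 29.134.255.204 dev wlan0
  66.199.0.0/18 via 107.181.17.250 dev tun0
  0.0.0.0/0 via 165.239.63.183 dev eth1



Longest prefix match for 66.199.21.212:
  /21 147.249.136.0: no
  /16 182.73.0.0: no
  /13 117.24.0.0: no
  /21 136.251.224.0: no
  /18 66.199.0.0: MATCH
  /0 0.0.0.0: MATCH
Selected: next-hop 107.181.17.250 via tun0 (matched /18)


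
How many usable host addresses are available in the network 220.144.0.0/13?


Host bits = 32 - 13 = 19
Total addresses = 2^19 = 524288
Usable = total - 2 (network and broadcast)
Usable hosts: 524286


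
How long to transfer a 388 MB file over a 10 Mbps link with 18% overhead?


Effective throughput = 10 * (1 - 18/100) = 8.2 Mbps
File size in Mb = 388 * 8 = 3104 Mb
Time = 3104 / 8.2
Time = 378.5366 seconds


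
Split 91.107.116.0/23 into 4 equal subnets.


New prefix = 23 + 2 = 25
Each subnet has 128 addresses
  91.107.116.0/25
  91.107.116.128/25
  91.107.117.0/25
  91.107.117.128/25
Subnets: 91.107.116.0/25, 91.107.116.128/25, 91.107.117.0/25, 91.107.117.128/25


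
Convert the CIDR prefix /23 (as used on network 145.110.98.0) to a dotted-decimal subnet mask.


/23 means 23 network bits, 9 host bits
Binary: 11111111111111111111111000000000
Mask: 255.255.254.0


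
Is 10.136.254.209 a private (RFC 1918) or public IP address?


RFC 1918 private ranges:
  10.0.0.0/8 (10.0.0.0 - 10.255.255.255)
  172.16.0.0/12 (172.16.0.0 - 172.31.255.255)
  192.168.0.0/16 (192.168.0.0 - 192.168.255.255)
Private (in 10.0.0.0/8)


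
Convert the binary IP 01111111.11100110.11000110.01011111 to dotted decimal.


01111111 = 127
11100110 = 230
11000110 = 198
01011111 = 95
IP: 127.230.198.95


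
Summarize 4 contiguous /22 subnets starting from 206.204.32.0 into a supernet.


Original prefix: /22
Number of subnets: 4 = 2^2
New prefix = 22 - 2 = 20
Supernet: 206.204.32.0/20


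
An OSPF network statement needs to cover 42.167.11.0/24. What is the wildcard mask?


Subnet mask: 255.255.255.0
Wildcard = 255.255.255.255 - subnet mask
255 - 255 = 0
255 - 255 = 0
255 - 255 = 0
255 - 0 = 255
Wildcard: 0.0.0.255


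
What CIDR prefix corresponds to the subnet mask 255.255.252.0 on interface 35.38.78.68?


Binary: 11111111.11111111.11111100.00000000
Count leading 1s
Prefix: /22


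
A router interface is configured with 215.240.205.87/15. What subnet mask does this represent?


/15 means 15 network bits, 17 host bits
Binary: 11111111111111100000000000000000
Mask: 255.254.0.0


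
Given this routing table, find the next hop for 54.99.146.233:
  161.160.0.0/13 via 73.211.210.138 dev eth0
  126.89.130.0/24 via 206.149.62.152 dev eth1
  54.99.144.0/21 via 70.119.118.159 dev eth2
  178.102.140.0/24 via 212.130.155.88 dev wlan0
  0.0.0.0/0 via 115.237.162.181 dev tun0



Longest prefix match for 54.99.146.233:
  /13 161.160.0.0: no
  /24 126.89.130.0: no
  /21 54.99.144.0: MATCH
  /24 178.102.140.0: no
  /0 0.0.0.0: MATCH
Selected: next-hop 70.119.118.159 via eth2 (matched /21)


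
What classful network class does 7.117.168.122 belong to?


First octet: 7
Binary: 00000111
0xxxxxxx -> Class A (1-126)
Class A, default mask 255.0.0.0 (/8)


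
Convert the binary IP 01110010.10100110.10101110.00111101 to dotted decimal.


01110010 = 114
10100110 = 166
10101110 = 174
00111101 = 61
IP: 114.166.174.61


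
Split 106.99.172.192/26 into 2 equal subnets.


New prefix = 26 + 1 = 27
Each subnet has 32 addresses
  106.99.172.192/27
  106.99.172.224/27
Subnets: 106.99.172.192/27, 106.99.172.224/27


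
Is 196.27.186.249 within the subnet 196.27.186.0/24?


Subnet network: 196.27.186.0
Test IP AND mask: 196.27.186.0
Yes, 196.27.186.249 is in 196.27.186.0/24


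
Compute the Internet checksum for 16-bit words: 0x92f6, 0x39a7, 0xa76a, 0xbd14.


Sum all words (with carry folding):
+ 0x92f6 = 0x92f6
+ 0x39a7 = 0xcc9d
+ 0xa76a = 0x7408
+ 0xbd14 = 0x311d
One's complement: ~0x311d
Checksum = 0xcee2


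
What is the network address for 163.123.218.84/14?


IP:   10100011.01111011.11011010.01010100
Mask: 11111111.11111100.00000000.00000000
AND operation:
Net:  10100011.01111000.00000000.00000000
Network: 163.120.0.0/14


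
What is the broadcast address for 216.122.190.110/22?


Network: 216.122.188.0/22
Host bits = 10
Set all host bits to 1:
Broadcast: 216.122.191.255


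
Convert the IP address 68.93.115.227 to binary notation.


68 = 01000100
93 = 01011101
115 = 01110011
227 = 11100011
Binary: 01000100.01011101.01110011.11100011


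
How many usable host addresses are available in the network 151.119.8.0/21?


Host bits = 32 - 21 = 11
Total addresses = 2^11 = 2048
Usable = total - 2 (network and broadcast)
Usable hosts: 2046


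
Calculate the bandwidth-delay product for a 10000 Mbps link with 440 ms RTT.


BDP = bandwidth * RTT
= 10000 Mbps * 440 ms
= 10000 * 1e6 * 440 / 1000 bits
= 4400000000 bits
= 550000000 bytes
= 537109.375 KB
BDP = 4400000000 bits (550000000 bytes)


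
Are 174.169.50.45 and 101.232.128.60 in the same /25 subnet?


Mask: 255.255.255.128
174.169.50.45 AND mask = 174.169.50.0
101.232.128.60 AND mask = 101.232.128.0
No, different subnets (174.169.50.0 vs 101.232.128.0)


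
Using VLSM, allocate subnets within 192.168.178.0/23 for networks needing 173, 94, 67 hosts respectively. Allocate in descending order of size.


173 hosts -> /24 (254 usable): 192.168.178.0/24
94 hosts -> /25 (126 usable): 192.168.179.0/25
67 hosts -> /25 (126 usable): 192.168.179.128/25
Allocation: 192.168.178.0/24 (173 hosts, 254 usable); 192.168.179.0/25 (94 hosts, 126 usable); 192.168.179.128/25 (67 hosts, 126 usable)


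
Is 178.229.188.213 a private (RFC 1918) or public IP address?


RFC 1918 private ranges:
  10.0.0.0/8 (10.0.0.0 - 10.255.255.255)
  172.16.0.0/12 (172.16.0.0 - 172.31.255.255)
  192.168.0.0/16 (192.168.0.0 - 192.168.255.255)
Public (not in any RFC 1918 range)


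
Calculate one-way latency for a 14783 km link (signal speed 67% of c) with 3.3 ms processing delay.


Speed = 0.67 * 3e5 km/s = 201000 km/s
Propagation delay = 14783 / 201000 = 0.0735 s = 73.5473 ms
Processing delay = 3.3 ms
Total one-way latency = 76.8473 ms


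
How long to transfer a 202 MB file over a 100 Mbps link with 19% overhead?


Effective throughput = 100 * (1 - 19/100) = 81 Mbps
File size in Mb = 202 * 8 = 1616 Mb
Time = 1616 / 81
Time = 19.9506 seconds


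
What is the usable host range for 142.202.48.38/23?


Network: 142.202.48.0
Broadcast: 142.202.49.255
First usable = network + 1
Last usable = broadcast - 1
Range: 142.202.48.1 to 142.202.49.254


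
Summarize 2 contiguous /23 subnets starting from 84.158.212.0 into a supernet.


Original prefix: /23
Number of subnets: 2 = 2^1
New prefix = 23 - 1 = 22
Supernet: 84.158.212.0/22


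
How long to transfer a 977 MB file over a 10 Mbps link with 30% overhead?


Effective throughput = 10 * (1 - 30/100) = 7 Mbps
File size in Mb = 977 * 8 = 7816 Mb
Time = 7816 / 7
Time = 1116.5714 seconds


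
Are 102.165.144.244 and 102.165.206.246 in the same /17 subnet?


Mask: 255.255.128.0
102.165.144.244 AND mask = 102.165.128.0
102.165.206.246 AND mask = 102.165.128.0
Yes, same subnet (102.165.128.0)


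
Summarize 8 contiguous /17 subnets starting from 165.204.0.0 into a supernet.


Original prefix: /17
Number of subnets: 8 = 2^3
New prefix = 17 - 3 = 14
Supernet: 165.204.0.0/14


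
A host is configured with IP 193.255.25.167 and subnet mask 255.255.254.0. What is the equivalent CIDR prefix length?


Binary: 11111111.11111111.11111110.00000000
Count leading 1s
Prefix: /23


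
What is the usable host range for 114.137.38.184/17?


Network: 114.137.0.0
Broadcast: 114.137.127.255
First usable = network + 1
Last usable = broadcast - 1
Range: 114.137.0.1 to 114.137.127.254


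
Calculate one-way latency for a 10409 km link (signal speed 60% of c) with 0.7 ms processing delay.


Speed = 0.6 * 3e5 km/s = 180000 km/s
Propagation delay = 10409 / 180000 = 0.0578 s = 57.8278 ms
Processing delay = 0.7 ms
Total one-way latency = 58.5278 ms
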